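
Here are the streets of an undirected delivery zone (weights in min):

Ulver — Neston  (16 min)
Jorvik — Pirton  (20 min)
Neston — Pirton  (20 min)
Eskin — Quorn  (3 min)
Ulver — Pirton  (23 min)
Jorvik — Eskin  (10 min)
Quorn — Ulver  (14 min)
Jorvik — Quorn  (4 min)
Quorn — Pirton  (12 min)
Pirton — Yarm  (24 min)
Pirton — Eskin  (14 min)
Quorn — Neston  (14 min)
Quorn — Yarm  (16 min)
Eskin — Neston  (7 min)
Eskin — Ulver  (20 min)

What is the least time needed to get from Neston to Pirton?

20 min

Running Dijkstra from Neston:
Neston: 0
Eskin: 7  (via Neston)
Quorn: 10  (via Eskin)
Jorvik: 14  (via Quorn)
Ulver: 16  (via Neston)
Pirton: 20  (via Neston)
Shortest route: Neston–Pirton = 20 min.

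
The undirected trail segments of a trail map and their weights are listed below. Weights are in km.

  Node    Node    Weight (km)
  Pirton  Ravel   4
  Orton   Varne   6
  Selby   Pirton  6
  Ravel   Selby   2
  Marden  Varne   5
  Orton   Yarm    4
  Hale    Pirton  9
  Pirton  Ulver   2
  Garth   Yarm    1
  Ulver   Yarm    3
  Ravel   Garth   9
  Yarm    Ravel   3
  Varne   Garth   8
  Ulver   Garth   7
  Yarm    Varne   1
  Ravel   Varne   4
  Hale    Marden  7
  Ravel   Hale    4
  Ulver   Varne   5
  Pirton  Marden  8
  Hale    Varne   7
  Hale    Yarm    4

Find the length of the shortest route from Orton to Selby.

Candidate routes:
Orton - Yarm - Varne - Ravel - Selby: 4+1+4+2 = 11
Orton - Yarm - Ravel - Selby: 4+3+2 = 9
The minimum is 9 km via Orton - Yarm - Ravel - Selby.

9 km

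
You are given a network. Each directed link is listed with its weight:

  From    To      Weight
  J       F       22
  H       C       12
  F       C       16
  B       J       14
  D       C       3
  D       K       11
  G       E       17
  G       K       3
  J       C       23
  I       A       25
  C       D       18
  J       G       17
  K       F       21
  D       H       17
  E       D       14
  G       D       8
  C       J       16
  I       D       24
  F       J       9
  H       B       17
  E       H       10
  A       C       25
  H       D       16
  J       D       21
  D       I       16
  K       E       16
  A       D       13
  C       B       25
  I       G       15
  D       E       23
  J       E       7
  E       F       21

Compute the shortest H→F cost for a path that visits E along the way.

Shortest H→E: H–C–J–E = 35
Shortest E→F: E–F = 21
Total via E: 35 + 21 = 56.

56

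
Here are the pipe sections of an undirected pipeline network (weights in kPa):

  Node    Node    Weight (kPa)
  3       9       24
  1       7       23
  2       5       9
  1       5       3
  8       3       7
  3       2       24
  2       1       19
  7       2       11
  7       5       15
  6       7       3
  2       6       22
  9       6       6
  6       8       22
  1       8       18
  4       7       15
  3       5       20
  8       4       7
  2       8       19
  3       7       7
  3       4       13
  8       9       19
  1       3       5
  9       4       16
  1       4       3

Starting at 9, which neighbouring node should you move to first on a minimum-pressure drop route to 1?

Compare a few routes:
9–4–1: 16+3 = 19
9–6–7–3–1: 6+3+7+5 = 21
9–6–7–5–1: 6+3+15+3 = 27
The minimum is 19 kPa via 9–4–1.
So from 9 the first move is to 4.

4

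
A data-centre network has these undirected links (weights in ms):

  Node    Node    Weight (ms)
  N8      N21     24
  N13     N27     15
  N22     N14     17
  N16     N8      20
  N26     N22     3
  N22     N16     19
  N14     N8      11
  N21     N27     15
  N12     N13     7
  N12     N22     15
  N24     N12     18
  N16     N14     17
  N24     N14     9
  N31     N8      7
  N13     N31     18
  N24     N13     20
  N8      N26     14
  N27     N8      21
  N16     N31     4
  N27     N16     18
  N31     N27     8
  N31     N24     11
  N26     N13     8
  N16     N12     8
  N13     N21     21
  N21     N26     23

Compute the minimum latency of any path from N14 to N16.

17 ms

Compare a few routes:
N14 → N8 → N31 → N16: 11+7+4 = 22
N14 → N16: 17 = 17
N14 → N24 → N31 → N16: 9+11+4 = 24
Cheapest is N14 → N16 at 17 ms.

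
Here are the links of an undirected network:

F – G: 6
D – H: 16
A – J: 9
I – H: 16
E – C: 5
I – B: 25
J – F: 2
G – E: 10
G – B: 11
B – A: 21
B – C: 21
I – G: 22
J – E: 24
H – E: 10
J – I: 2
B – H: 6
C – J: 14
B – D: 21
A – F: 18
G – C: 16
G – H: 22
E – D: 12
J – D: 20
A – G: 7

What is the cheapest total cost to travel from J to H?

18

Running Dijkstra from J:
J: 0
F: 2  (via J)
I: 2  (via J)
G: 8  (via F)
A: 9  (via J)
C: 14  (via J)
E: 18  (via G)
H: 18  (via I)
Shortest route: J → I → H = 18.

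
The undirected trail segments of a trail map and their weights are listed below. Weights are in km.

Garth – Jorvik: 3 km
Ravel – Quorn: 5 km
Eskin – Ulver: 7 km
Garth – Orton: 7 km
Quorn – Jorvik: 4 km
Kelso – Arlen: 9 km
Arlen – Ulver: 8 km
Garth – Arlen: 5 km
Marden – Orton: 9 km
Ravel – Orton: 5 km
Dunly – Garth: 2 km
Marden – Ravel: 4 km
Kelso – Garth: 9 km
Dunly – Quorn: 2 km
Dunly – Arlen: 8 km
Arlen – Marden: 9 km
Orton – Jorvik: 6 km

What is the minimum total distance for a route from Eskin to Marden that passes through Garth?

33 km

Best Eskin to Garth: Eskin → Ulver → Arlen → Garth costing 20
Best Garth to Marden: Garth → Dunly → Quorn → Ravel → Marden costing 13
Total via Garth: 20 + 13 = 33 km.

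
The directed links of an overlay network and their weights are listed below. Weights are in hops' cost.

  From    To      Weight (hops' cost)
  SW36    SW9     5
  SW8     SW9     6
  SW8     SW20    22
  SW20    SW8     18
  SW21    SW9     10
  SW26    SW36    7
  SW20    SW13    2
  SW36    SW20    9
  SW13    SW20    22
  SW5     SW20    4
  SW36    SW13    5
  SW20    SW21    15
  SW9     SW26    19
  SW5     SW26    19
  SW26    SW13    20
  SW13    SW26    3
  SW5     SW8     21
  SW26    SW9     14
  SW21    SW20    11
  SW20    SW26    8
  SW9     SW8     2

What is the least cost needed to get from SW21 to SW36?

Running Dijkstra from SW21:
SW21: 0
SW9: 10  (via SW21)
SW20: 11  (via SW21)
SW8: 12  (via SW9)
SW13: 13  (via SW20)
SW26: 16  (via SW13)
SW36: 23  (via SW26)
Shortest route: SW21 → SW20 → SW13 → SW26 → SW36 = 23 hops' cost.

23 hops' cost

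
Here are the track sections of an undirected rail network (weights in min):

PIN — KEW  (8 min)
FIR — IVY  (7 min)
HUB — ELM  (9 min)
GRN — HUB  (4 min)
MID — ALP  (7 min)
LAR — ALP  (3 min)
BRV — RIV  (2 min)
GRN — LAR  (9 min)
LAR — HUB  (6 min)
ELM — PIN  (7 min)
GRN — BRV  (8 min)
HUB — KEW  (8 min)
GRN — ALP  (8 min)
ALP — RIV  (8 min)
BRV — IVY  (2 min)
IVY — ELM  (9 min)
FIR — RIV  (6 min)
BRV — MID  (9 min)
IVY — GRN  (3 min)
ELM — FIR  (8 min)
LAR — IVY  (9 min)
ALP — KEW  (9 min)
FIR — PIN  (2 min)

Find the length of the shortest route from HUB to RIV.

11 min

Candidate routes:
HUB - LAR - IVY - BRV - RIV: 6+9+2+2 = 19
HUB - LAR - ALP - RIV: 6+3+8 = 17
HUB - GRN - BRV - RIV: 4+8+2 = 14
HUB - GRN - IVY - BRV - RIV: 4+3+2+2 = 11
Cheapest is HUB - GRN - IVY - BRV - RIV at 11 min.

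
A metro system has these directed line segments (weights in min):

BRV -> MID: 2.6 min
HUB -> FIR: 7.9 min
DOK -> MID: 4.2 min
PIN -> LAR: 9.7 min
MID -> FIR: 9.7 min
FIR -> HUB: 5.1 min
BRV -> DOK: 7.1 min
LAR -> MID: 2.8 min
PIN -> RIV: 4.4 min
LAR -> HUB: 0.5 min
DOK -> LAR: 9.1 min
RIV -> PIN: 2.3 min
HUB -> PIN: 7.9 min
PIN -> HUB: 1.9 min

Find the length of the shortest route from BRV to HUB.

16.7 min

Settle nodes by increasing distance from BRV:
BRV: 0
MID: 2.6  (via BRV)
DOK: 7.1  (via BRV)
FIR: 12.3  (via MID)
LAR: 16.2  (via DOK)
HUB: 16.7  (via LAR)
Shortest route: BRV → DOK → LAR → HUB = 16.7 min.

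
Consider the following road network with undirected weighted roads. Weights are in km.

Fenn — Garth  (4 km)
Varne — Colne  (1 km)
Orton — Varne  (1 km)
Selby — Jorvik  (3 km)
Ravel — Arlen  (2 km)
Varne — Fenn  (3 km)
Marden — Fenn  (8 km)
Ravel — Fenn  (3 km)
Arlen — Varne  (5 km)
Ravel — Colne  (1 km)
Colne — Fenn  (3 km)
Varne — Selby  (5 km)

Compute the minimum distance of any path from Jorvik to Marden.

19 km

Enumerating some paths:
Jorvik → Selby → Varne → Arlen → Ravel → Fenn → Marden: 3+5+5+2+3+8 = 26
Jorvik → Selby → Varne → Colne → Fenn → Marden: 3+5+1+3+8 = 20
Jorvik → Selby → Varne → Colne → Ravel → Fenn → Marden: 3+5+1+1+3+8 = 21
Jorvik → Selby → Varne → Fenn → Marden: 3+5+3+8 = 19
Cheapest is Jorvik → Selby → Varne → Fenn → Marden at 19 km.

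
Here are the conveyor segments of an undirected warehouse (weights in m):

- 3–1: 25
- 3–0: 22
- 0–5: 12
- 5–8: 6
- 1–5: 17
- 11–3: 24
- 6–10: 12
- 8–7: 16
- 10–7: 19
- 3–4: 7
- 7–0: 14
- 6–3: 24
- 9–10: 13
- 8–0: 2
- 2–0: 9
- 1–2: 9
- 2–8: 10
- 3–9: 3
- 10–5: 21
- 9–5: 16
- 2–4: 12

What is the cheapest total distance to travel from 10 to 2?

35 m

Running Dijkstra from 10:
10: 0
6: 12  (via 10)
9: 13  (via 10)
3: 16  (via 9)
7: 19  (via 10)
5: 21  (via 10)
4: 23  (via 3)
8: 27  (via 5)
0: 29  (via 8)
2: 35  (via 4)
Shortest route: 10 → 9 → 3 → 4 → 2 = 35 m.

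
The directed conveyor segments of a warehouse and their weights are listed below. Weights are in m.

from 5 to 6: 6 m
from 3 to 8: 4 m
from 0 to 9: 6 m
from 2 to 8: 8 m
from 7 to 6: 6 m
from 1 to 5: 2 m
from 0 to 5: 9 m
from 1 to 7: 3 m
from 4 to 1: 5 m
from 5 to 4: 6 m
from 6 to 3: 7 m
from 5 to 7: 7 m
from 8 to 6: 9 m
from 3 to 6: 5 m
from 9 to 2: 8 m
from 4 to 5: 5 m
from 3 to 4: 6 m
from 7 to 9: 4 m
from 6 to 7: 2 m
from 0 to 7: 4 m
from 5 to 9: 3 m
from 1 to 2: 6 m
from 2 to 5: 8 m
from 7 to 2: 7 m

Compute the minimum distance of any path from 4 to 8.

Compare a few routes:
4–5–6–3–8: 5+6+7+4 = 22
4–1–5–6–3–8: 5+2+6+7+4 = 24
4–1–7–2–8: 5+3+7+8 = 23
4–1–2–8: 5+6+8 = 19
The minimum is 19 m via 4–1–2–8.

19 m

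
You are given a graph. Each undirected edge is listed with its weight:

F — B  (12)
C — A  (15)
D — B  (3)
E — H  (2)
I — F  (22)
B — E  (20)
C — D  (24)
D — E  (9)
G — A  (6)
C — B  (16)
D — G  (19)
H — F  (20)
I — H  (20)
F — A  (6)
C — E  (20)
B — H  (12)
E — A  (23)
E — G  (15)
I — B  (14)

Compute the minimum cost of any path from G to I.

Shortest distances from G:
G: 0
A: 6  (via G)
F: 12  (via A)
E: 15  (via G)
H: 17  (via E)
D: 19  (via G)
C: 21  (via A)
B: 22  (via D)
I: 34  (via F)
Shortest route: G → A → F → I = 34.

34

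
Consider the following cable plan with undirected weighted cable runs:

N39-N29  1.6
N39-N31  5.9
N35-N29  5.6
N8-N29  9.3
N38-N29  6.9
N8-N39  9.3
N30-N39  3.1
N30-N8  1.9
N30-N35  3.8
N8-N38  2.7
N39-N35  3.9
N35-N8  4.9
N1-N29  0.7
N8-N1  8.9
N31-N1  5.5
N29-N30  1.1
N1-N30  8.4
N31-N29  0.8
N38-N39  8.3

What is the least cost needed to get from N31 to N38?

6.5

Candidate routes:
N31–N29–N39–N38: 0.8+1.6+8.3 = 10.7
N31–N29–N38: 0.8+6.9 = 7.7
N31–N29–N39–N30–N8–N38: 0.8+1.6+3.1+1.9+2.7 = 10.1
N31–N29–N30–N8–N38: 0.8+1.1+1.9+2.7 = 6.5
Cheapest is N31–N29–N30–N8–N38 at 6.5.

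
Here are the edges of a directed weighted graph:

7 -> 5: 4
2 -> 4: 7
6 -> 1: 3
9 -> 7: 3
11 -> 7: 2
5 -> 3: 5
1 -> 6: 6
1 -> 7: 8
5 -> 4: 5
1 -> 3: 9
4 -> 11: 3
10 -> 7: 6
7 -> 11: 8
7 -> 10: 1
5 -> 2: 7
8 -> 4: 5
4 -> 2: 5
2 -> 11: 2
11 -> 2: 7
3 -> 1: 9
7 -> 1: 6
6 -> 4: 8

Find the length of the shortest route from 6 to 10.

Compare a few routes:
6 - 4 - 2 - 11 - 7 - 10: 8+5+2+2+1 = 18
6 - 4 - 11 - 7 - 10: 8+3+2+1 = 14
6 - 1 - 7 - 10: 3+8+1 = 12
The minimum is 12 via 6 - 1 - 7 - 10.

12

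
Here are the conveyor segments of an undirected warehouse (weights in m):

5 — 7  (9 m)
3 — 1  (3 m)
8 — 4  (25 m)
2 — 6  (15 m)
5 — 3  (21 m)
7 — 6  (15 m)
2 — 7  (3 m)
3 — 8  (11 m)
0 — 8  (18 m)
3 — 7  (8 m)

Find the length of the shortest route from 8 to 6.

34 m

Compare a few routes:
8–3–5–7–2–6: 11+21+9+3+15 = 59
8–3–5–7–6: 11+21+9+15 = 56
8–3–7–2–6: 11+8+3+15 = 37
8–3–7–6: 11+8+15 = 34
The minimum is 34 m via 8–3–7–6.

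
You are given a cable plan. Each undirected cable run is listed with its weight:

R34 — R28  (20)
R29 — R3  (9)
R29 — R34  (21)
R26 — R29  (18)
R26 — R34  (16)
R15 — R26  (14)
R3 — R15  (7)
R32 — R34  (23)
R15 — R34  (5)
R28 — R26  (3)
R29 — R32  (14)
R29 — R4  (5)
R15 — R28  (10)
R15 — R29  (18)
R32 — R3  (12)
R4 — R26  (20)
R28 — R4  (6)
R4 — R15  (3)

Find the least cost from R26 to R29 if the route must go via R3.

28

Shortest R26→R3: R26–R28–R4–R15–R3 = 19
Shortest R3→R29: R3–R29 = 9
Total via R3: 19 + 9 = 28.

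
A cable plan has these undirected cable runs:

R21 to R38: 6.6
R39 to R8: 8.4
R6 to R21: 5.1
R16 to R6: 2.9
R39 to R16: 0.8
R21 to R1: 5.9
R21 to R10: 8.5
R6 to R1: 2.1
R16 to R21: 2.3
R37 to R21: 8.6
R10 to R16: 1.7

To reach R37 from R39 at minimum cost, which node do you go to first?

R16

Compare a few routes:
R39 - R16 - R6 - R21 - R37: 0.8+2.9+5.1+8.6 = 17.4
R39 - R16 - R21 - R37: 0.8+2.3+8.6 = 11.7
The minimum is 11.7 via R39 - R16 - R21 - R37.
So from R39 the first move is to R16.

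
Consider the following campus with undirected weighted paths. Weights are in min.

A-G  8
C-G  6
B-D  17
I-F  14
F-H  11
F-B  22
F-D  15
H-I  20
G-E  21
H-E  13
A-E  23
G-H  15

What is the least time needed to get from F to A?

Enumerating some paths:
F - H - G - A: 11+15+8 = 34
F - H - E - A: 11+13+23 = 47
F - I - H - G - A: 14+20+15+8 = 57
F - H - E - G - A: 11+13+21+8 = 53
Cheapest is F - H - G - A at 34 min.

34 min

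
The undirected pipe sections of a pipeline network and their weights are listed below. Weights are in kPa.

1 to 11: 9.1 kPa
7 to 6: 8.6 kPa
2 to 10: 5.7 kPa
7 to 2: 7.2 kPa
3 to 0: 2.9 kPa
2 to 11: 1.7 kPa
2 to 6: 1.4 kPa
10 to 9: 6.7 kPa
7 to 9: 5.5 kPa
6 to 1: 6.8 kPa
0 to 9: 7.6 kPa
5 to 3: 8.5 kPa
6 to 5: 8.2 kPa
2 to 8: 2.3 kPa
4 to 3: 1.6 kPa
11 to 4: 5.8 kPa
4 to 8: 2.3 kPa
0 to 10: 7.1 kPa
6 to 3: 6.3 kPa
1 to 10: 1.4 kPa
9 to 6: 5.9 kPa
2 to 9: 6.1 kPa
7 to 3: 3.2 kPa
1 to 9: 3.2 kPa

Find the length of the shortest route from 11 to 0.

Enumerating some paths:
11–2–8–4–3–0: 1.7+2.3+2.3+1.6+2.9 = 10.8
11–4–3–0: 5.8+1.6+2.9 = 10.3
Cheapest is 11–4–3–0 at 10.3 kPa.

10.3 kPa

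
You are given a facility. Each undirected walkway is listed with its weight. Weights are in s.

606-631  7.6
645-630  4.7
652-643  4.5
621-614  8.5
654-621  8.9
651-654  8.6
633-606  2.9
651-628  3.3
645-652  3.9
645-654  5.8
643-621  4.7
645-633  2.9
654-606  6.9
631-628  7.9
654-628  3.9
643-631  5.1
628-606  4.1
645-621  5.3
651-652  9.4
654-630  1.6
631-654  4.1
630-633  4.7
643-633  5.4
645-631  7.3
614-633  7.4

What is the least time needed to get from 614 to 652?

14.2 s

Compare a few routes:
614 → 633 → 645 → 652: 7.4+2.9+3.9 = 14.2
614 → 633 → 643 → 652: 7.4+5.4+4.5 = 17.3
The minimum is 14.2 s via 614 → 633 → 645 → 652.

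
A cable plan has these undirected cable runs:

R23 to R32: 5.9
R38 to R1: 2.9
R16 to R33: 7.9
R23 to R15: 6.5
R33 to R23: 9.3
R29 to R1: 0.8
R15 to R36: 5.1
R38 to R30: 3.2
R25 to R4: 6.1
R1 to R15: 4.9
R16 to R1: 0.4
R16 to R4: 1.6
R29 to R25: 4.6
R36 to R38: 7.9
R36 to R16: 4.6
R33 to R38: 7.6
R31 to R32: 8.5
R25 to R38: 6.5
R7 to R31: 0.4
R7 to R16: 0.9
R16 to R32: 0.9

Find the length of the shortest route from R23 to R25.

Candidate routes:
R23–R32–R16–R1–R29–R25: 5.9+0.9+0.4+0.8+4.6 = 12.6
R23–R32–R16–R4–R25: 5.9+0.9+1.6+6.1 = 14.5
R23–R32–R16–R1–R38–R25: 5.9+0.9+0.4+2.9+6.5 = 16.6
Cheapest is R23–R32–R16–R1–R29–R25 at 12.6.

12.6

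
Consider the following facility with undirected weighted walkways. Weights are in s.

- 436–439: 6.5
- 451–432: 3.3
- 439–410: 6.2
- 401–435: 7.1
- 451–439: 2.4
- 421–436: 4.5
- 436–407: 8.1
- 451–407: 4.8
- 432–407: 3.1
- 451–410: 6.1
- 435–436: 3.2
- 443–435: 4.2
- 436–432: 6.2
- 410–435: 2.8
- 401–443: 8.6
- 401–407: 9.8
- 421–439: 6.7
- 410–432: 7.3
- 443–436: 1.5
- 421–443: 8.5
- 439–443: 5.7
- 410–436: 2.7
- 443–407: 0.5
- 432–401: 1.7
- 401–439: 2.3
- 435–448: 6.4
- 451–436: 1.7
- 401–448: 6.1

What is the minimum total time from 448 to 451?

Compare a few routes:
448 → 401 → 432 → 451: 6.1+1.7+3.3 = 11.1
448 → 435 → 436 → 451: 6.4+3.2+1.7 = 11.3
448 → 435 → 410 → 436 → 451: 6.4+2.8+2.7+1.7 = 13.6
448 → 401 → 439 → 451: 6.1+2.3+2.4 = 10.8
Cheapest is 448 → 401 → 439 → 451 at 10.8 s.

10.8 s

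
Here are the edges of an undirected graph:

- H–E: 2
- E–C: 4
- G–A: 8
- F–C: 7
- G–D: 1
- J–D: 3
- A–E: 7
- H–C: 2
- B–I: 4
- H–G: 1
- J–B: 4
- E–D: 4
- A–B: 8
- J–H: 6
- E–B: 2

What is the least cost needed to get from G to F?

Enumerating some paths:
G - H - E - C - F: 1+2+4+7 = 14
G - H - C - F: 1+2+7 = 10
The minimum is 10 via G - H - C - F.

10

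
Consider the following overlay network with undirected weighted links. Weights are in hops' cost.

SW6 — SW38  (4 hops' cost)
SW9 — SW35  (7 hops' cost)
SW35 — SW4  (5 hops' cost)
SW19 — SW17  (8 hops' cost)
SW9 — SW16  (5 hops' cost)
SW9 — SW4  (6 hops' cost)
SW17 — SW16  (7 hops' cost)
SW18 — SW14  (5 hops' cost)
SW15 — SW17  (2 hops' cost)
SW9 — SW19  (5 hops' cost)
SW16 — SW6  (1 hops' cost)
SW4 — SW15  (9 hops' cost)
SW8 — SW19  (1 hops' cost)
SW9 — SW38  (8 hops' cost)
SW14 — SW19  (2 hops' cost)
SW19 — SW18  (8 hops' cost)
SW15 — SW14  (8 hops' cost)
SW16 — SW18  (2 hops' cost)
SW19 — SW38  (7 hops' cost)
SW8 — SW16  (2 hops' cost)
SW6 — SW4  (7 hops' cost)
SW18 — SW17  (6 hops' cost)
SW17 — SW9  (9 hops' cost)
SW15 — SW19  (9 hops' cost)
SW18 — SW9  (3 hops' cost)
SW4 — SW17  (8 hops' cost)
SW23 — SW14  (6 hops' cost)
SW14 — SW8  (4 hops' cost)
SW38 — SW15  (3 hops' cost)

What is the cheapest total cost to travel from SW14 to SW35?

14 hops' cost

Running Dijkstra from SW14:
SW14: 0
SW19: 2  (via SW14)
SW8: 3  (via SW19)
SW18: 5  (via SW14)
SW16: 5  (via SW8)
SW6: 6  (via SW16)
SW23: 6  (via SW14)
SW9: 7  (via SW19)
SW15: 8  (via SW14)
SW38: 9  (via SW19)
SW17: 10  (via SW19)
SW4: 13  (via SW6)
SW35: 14  (via SW9)
Shortest route: SW14–SW19–SW9–SW35 = 14 hops' cost.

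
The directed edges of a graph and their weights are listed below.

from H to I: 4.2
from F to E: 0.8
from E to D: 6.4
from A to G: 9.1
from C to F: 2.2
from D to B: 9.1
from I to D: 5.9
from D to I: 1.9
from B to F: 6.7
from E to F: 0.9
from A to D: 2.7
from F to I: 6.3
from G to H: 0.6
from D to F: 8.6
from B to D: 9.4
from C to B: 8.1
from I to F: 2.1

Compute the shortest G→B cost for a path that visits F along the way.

Best G to F: G–H–I–F costing 6.9
Best F to B: F–E–D–B costing 16.3
Total via F: 6.9 + 16.3 = 23.2.

23.2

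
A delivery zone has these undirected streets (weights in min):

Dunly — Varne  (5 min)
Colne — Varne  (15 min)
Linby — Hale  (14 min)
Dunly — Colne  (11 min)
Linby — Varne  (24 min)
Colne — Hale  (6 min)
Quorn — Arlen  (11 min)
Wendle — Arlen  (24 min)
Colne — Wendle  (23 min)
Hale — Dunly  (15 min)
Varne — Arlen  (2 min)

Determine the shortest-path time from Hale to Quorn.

Shortest distances from Hale:
Hale: 0
Colne: 6  (via Hale)
Linby: 14  (via Hale)
Dunly: 15  (via Hale)
Varne: 20  (via Dunly)
Arlen: 22  (via Varne)
Wendle: 29  (via Colne)
Quorn: 33  (via Arlen)
Shortest route: Hale → Dunly → Varne → Arlen → Quorn = 33 min.

33 min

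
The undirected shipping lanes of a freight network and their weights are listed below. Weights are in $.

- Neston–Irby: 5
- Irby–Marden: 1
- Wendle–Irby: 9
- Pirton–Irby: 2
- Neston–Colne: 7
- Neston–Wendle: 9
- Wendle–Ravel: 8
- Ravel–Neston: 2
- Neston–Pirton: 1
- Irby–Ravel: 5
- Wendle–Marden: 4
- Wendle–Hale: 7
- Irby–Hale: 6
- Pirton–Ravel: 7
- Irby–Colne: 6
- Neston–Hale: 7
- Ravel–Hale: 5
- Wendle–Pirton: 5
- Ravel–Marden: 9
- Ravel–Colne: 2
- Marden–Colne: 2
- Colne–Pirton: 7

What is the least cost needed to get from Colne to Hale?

$7

Running Dijkstra from Colne:
Colne: 0
Ravel: 2  (via Colne)
Marden: 2  (via Colne)
Irby: 3  (via Marden)
Neston: 4  (via Ravel)
Pirton: 5  (via Irby)
Wendle: 6  (via Marden)
Hale: 7  (via Ravel)
Shortest route: Colne → Ravel → Hale = $7.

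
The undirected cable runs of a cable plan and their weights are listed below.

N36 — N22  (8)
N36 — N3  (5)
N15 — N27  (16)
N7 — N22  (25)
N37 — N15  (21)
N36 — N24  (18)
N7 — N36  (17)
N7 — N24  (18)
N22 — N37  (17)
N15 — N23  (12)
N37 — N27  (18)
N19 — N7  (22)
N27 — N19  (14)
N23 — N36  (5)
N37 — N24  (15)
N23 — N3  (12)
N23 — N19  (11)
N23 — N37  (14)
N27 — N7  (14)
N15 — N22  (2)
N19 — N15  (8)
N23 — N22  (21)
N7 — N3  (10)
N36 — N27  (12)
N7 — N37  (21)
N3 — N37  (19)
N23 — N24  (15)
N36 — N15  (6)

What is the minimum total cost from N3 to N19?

19

Candidate routes:
N3–N36–N15–N19: 5+6+8 = 19
N3–N36–N23–N19: 5+5+11 = 21
The minimum is 19 via N3–N36–N15–N19.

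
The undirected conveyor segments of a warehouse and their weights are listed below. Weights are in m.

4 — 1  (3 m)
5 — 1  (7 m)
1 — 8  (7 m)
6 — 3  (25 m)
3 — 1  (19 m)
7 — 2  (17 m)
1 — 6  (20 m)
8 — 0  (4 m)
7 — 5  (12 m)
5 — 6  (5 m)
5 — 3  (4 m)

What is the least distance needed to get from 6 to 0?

Candidate routes:
6 → 3 → 5 → 1 → 8 → 0: 25+4+7+7+4 = 47
6 → 1 → 8 → 0: 20+7+4 = 31
6 → 5 → 3 → 1 → 8 → 0: 5+4+19+7+4 = 39
6 → 5 → 1 → 8 → 0: 5+7+7+4 = 23
The minimum is 23 m via 6 → 5 → 1 → 8 → 0.

23 m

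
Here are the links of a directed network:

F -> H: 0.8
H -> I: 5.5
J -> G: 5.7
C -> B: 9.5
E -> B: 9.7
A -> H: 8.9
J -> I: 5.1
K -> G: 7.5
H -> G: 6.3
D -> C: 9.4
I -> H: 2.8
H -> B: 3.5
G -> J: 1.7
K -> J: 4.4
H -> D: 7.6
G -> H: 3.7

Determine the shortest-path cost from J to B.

Settle nodes by increasing distance from J:
J: 0
I: 5.1  (via J)
G: 5.7  (via J)
H: 7.9  (via I)
B: 11.4  (via H)
Shortest route: J–I–H–B = 11.4.

11.4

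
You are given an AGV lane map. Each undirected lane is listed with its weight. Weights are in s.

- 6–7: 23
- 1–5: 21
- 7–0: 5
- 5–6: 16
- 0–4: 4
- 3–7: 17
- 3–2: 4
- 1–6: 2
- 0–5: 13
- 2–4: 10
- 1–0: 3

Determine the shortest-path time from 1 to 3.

Running Dijkstra from 1:
1: 0
6: 2  (via 1)
0: 3  (via 1)
4: 7  (via 0)
7: 8  (via 0)
5: 16  (via 0)
2: 17  (via 4)
3: 21  (via 2)
Shortest route: 1–0–4–2–3 = 21 s.

21 s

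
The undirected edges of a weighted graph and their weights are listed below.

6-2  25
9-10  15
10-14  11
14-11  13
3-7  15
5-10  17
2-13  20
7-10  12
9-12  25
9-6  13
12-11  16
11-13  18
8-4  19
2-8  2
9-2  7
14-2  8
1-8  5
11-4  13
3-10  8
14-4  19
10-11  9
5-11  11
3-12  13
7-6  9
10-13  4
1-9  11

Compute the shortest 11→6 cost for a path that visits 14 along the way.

41

Shortest 11→14: 11 → 14 = 13
Shortest 14→6: 14 → 2 → 9 → 6 = 28
Total via 14: 13 + 28 = 41.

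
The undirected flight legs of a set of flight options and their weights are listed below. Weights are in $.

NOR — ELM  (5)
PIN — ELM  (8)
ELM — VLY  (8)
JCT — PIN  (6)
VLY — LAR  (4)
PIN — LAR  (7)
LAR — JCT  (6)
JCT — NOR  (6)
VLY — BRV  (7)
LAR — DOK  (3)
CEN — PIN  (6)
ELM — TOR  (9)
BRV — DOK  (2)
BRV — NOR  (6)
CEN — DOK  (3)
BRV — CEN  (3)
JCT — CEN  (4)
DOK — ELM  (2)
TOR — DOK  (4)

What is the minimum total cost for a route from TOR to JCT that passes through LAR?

$13

Shortest TOR→LAR: TOR–DOK–LAR = 7
Shortest LAR→JCT: LAR–JCT = 6
Total via LAR: 7 + 6 = $13.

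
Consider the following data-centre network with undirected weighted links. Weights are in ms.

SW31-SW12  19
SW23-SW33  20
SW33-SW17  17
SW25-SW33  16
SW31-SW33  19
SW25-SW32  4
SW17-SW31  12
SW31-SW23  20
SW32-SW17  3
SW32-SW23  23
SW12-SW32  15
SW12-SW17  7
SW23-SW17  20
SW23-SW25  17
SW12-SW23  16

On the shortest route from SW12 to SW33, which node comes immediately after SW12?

SW17

Compare a few routes:
SW12 - SW17 - SW32 - SW25 - SW33: 7+3+4+16 = 30
SW12 - SW17 - SW33: 7+17 = 24
SW12 - SW32 - SW25 - SW33: 15+4+16 = 35
Cheapest is SW12 - SW17 - SW33 at 24 ms.
So from SW12 the first move is to SW17.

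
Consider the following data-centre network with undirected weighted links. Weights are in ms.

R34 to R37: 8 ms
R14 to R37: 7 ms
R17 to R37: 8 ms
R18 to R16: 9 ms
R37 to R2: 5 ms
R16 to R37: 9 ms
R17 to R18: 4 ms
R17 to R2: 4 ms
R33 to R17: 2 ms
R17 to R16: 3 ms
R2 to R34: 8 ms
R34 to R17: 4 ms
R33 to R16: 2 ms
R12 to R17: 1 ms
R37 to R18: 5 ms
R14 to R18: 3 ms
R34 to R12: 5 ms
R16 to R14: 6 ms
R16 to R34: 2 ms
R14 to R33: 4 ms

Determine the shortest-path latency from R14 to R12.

Settle nodes by increasing distance from R14:
R14: 0
R18: 3  (via R14)
R33: 4  (via R14)
R16: 6  (via R14)
R17: 6  (via R33)
R37: 7  (via R14)
R12: 7  (via R17)
Shortest route: R14 → R33 → R17 → R12 = 7 ms.

7 ms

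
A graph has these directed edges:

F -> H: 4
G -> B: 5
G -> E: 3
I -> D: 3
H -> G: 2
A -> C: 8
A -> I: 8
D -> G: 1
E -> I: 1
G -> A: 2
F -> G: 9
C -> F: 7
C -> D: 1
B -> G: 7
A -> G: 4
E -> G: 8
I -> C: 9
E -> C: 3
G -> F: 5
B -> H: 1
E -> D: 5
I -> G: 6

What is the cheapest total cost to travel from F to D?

13

Settle nodes by increasing distance from F:
F: 0
H: 4  (via F)
G: 6  (via H)
A: 8  (via G)
E: 9  (via G)
I: 10  (via E)
B: 11  (via G)
C: 12  (via E)
D: 13  (via I)
Shortest route: F → H → G → E → I → D = 13.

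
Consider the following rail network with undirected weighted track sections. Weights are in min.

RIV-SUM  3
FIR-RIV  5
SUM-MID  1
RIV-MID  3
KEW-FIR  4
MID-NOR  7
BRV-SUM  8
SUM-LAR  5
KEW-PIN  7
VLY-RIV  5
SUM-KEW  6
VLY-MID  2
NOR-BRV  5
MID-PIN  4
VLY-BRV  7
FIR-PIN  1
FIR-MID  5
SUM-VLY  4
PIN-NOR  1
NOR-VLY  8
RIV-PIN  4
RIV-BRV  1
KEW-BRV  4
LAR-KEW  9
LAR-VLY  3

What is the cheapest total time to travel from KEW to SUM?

6 min

Compare a few routes:
KEW - BRV - RIV - SUM: 4+1+3 = 8
KEW - BRV - RIV - MID - SUM: 4+1+3+1 = 9
KEW - SUM: 6 = 6
The minimum is 6 min via KEW - SUM.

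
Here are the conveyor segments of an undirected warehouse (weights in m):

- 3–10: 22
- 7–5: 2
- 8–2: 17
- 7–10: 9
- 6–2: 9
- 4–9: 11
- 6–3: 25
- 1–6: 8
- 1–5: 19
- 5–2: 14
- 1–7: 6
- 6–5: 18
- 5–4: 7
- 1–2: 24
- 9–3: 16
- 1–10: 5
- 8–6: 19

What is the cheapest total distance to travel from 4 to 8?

38 m

Candidate routes:
4 - 5 - 7 - 1 - 6 - 8: 7+2+6+8+19 = 42
4 - 5 - 2 - 6 - 8: 7+14+9+19 = 49
4 - 5 - 6 - 8: 7+18+19 = 44
4 - 5 - 2 - 8: 7+14+17 = 38
Cheapest is 4 - 5 - 2 - 8 at 38 m.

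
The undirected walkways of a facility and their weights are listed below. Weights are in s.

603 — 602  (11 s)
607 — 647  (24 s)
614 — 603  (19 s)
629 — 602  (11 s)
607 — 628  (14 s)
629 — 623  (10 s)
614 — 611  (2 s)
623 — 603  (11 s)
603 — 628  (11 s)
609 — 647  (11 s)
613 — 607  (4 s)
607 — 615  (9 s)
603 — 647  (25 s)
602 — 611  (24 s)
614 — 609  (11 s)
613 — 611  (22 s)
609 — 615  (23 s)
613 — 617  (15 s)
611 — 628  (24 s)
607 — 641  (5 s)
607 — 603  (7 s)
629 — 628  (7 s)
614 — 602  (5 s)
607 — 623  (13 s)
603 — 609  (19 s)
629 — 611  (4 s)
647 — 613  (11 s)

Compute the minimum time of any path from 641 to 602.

Candidate routes:
641–607–603–614–602: 5+7+19+5 = 36
641–607–628–629–602: 5+14+7+11 = 37
641–607–603–602: 5+7+11 = 23
641–607–628–629–611–614–602: 5+14+7+4+2+5 = 37
The minimum is 23 s via 641–607–603–602.

23 s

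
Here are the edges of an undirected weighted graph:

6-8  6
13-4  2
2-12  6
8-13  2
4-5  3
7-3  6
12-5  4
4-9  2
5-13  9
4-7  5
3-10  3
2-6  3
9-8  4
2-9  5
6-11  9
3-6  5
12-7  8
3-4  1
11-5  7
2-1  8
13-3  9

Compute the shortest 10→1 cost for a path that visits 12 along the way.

Shortest 10→12: 10–3–4–5–12 = 11
Best 12 to 1: 12–2–1 costing 14
Total via 12: 11 + 14 = 25.

25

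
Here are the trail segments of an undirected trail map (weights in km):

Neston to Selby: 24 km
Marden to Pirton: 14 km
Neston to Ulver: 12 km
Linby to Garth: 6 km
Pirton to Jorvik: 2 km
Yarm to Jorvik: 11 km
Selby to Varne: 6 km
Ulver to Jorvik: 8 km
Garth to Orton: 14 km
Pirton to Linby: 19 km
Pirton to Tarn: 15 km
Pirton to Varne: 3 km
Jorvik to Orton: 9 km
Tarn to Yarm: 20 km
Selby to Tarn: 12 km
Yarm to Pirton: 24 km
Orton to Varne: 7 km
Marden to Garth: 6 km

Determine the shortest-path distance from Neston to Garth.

42 km

Running Dijkstra from Neston:
Neston: 0
Ulver: 12  (via Neston)
Jorvik: 20  (via Ulver)
Pirton: 22  (via Jorvik)
Selby: 24  (via Neston)
Varne: 25  (via Pirton)
Orton: 29  (via Jorvik)
Yarm: 31  (via Jorvik)
Marden: 36  (via Pirton)
Tarn: 36  (via Selby)
Linby: 41  (via Pirton)
Garth: 42  (via Marden)
Shortest route: Neston–Ulver–Jorvik–Pirton–Marden–Garth = 42 km.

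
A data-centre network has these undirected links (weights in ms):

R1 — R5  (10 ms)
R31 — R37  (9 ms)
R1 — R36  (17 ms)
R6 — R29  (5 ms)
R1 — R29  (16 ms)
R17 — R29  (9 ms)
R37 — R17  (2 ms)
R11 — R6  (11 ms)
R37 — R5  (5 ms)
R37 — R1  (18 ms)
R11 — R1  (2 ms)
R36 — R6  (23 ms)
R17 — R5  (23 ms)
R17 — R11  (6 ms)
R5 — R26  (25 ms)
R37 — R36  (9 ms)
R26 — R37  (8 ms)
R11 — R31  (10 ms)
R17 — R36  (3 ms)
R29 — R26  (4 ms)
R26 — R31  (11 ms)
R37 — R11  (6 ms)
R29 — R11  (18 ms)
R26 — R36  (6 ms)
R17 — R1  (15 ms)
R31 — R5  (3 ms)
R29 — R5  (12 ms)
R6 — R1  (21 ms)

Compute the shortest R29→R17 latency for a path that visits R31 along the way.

Best R29 to R31: R29–R26–R31 costing 15
Shortest R31→R17: R31–R5–R37–R17 = 10
Total via R31: 15 + 10 = 25 ms.

25 ms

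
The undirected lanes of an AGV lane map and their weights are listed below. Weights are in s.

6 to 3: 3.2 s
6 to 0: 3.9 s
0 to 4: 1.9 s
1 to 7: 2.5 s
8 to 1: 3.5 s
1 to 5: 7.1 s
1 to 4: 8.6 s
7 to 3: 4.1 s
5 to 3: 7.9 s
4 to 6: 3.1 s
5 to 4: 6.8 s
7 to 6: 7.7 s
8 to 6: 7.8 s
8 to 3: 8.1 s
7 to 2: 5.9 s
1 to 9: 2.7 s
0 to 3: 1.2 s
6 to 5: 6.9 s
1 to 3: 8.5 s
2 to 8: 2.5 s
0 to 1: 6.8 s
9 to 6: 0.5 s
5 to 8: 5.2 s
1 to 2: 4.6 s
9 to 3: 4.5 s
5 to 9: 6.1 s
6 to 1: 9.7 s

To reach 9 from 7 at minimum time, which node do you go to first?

Enumerating some paths:
7 - 6 - 9: 7.7+0.5 = 8.2
7 - 3 - 6 - 9: 4.1+3.2+0.5 = 7.8
7 - 1 - 9: 2.5+2.7 = 5.2
Cheapest is 7 - 1 - 9 at 5.2 s.
So from 7 the first move is to 1.

1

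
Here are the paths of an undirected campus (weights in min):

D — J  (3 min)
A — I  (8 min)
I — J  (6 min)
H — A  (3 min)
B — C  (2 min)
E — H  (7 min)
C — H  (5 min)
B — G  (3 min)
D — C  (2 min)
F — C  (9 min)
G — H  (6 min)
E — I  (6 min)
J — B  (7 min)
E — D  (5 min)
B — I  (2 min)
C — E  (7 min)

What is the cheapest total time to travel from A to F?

Running Dijkstra from A:
A: 0
H: 3  (via A)
C: 8  (via H)
I: 8  (via A)
G: 9  (via H)
B: 10  (via C)
D: 10  (via C)
E: 10  (via H)
J: 13  (via D)
F: 17  (via C)
Shortest route: A → H → C → F = 17 min.

17 min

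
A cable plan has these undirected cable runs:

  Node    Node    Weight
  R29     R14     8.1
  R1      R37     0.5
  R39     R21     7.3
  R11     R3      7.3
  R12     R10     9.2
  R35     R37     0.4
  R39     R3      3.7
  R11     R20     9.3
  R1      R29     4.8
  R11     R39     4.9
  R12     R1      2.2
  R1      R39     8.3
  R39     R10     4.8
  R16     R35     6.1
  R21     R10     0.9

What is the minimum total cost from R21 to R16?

19.3

Enumerating some paths:
R21 - R10 - R39 - R1 - R37 - R35 - R16: 0.9+4.8+8.3+0.5+0.4+6.1 = 21
R21 - R10 - R12 - R1 - R37 - R35 - R16: 0.9+9.2+2.2+0.5+0.4+6.1 = 19.3
R21 - R39 - R1 - R37 - R35 - R16: 7.3+8.3+0.5+0.4+6.1 = 22.6
Cheapest is R21 - R10 - R12 - R1 - R37 - R35 - R16 at 19.3.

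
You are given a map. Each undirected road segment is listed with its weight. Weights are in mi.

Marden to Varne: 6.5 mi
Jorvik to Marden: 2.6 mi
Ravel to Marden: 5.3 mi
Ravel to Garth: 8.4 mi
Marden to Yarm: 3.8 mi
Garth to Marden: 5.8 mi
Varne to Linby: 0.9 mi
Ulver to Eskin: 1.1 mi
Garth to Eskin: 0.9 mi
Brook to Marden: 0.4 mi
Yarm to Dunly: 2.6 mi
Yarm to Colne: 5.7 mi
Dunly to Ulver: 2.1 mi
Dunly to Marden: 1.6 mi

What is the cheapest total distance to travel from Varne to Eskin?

Enumerating some paths:
Varne–Marden–Dunly–Ulver–Eskin: 6.5+1.6+2.1+1.1 = 11.3
Varne–Marden–Yarm–Dunly–Ulver–Eskin: 6.5+3.8+2.6+2.1+1.1 = 16.1
Varne–Marden–Garth–Eskin: 6.5+5.8+0.9 = 13.2
Cheapest is Varne–Marden–Dunly–Ulver–Eskin at 11.3 mi.

11.3 mi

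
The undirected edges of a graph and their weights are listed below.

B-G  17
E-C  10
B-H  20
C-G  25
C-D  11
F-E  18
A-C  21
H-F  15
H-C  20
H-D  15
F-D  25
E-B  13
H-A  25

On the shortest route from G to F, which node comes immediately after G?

Compare a few routes:
G - B - H - F: 17+20+15 = 52
G - B - E - F: 17+13+18 = 48
Cheapest is G - B - E - F at 48.
So from G the first move is to B.

B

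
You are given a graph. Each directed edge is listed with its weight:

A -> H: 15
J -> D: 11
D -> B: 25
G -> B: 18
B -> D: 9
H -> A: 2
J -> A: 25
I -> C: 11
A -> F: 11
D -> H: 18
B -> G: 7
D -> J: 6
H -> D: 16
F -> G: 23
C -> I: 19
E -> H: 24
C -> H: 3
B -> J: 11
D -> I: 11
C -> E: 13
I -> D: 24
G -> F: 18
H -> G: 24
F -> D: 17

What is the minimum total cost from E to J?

Settle nodes by increasing distance from E:
E: 0
H: 24  (via E)
A: 26  (via H)
F: 37  (via A)
D: 40  (via H)
J: 46  (via D)
Shortest route: E → H → D → J = 46.

46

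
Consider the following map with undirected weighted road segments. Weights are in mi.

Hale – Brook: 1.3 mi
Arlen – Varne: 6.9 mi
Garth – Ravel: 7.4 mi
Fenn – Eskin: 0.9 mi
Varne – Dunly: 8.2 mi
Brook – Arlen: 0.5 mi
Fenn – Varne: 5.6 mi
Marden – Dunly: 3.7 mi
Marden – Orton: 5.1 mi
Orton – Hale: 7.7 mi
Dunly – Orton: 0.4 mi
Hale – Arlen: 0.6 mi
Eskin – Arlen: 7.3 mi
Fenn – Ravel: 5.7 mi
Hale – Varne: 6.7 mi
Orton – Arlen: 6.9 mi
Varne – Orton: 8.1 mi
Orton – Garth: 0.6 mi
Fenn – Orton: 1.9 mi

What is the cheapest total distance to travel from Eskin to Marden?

6.9 mi

Running Dijkstra from Eskin:
Eskin: 0
Fenn: 0.9  (via Eskin)
Orton: 2.8  (via Fenn)
Dunly: 3.2  (via Orton)
Garth: 3.4  (via Orton)
Varne: 6.5  (via Fenn)
Ravel: 6.6  (via Fenn)
Marden: 6.9  (via Dunly)
Shortest route: Eskin–Fenn–Orton–Dunly–Marden = 6.9 mi.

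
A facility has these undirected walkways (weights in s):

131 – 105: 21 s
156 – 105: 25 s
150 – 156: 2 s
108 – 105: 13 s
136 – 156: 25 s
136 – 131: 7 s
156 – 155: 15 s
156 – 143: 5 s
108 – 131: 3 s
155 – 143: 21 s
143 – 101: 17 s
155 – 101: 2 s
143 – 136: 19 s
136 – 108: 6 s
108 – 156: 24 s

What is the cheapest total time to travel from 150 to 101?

19 s

Running Dijkstra from 150:
150: 0
156: 2  (via 150)
143: 7  (via 156)
155: 17  (via 156)
101: 19  (via 155)
Shortest route: 150–156–155–101 = 19 s.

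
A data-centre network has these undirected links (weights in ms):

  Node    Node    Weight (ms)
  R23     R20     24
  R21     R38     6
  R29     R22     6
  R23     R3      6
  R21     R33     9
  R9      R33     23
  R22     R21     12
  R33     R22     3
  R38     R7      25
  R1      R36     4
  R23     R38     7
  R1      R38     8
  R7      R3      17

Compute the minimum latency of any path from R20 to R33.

46 ms

Running Dijkstra from R20:
R20: 0
R23: 24  (via R20)
R3: 30  (via R23)
R38: 31  (via R23)
R21: 37  (via R38)
R1: 39  (via R38)
R36: 43  (via R1)
R33: 46  (via R21)
Shortest route: R20–R23–R38–R21–R33 = 46 ms.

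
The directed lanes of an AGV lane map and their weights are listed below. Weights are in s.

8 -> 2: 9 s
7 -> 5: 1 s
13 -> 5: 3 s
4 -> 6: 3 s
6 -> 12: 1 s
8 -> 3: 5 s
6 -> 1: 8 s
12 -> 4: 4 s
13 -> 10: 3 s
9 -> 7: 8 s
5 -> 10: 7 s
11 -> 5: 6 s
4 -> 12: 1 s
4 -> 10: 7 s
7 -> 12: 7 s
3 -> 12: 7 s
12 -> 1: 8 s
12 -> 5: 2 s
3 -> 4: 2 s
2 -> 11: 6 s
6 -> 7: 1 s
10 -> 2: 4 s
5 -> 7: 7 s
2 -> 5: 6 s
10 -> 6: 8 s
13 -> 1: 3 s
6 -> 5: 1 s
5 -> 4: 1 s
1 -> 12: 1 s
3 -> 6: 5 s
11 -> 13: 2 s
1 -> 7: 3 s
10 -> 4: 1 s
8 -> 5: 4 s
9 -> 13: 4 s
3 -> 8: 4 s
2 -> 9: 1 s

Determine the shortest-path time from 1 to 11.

20 s

Running Dijkstra from 1:
1: 0
12: 1  (via 1)
5: 3  (via 12)
7: 3  (via 1)
4: 4  (via 5)
6: 7  (via 4)
10: 10  (via 5)
2: 14  (via 10)
9: 15  (via 2)
13: 19  (via 9)
11: 20  (via 2)
Shortest route: 1–12–5–10–2–11 = 20 s.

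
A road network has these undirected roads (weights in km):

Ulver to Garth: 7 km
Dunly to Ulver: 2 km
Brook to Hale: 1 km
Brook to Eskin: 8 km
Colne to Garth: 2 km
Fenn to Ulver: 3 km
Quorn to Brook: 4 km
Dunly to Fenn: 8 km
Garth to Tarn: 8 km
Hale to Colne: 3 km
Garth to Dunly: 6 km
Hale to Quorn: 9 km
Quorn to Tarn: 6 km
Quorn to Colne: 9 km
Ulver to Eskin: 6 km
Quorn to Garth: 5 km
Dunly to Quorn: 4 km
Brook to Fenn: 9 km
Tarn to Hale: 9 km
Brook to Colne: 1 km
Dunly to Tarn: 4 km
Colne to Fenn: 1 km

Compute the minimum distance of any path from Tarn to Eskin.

Enumerating some paths:
Tarn → Dunly → Ulver → Eskin: 4+2+6 = 12
Tarn → Quorn → Brook → Eskin: 6+4+8 = 18
Cheapest is Tarn → Dunly → Ulver → Eskin at 12 km.

12 km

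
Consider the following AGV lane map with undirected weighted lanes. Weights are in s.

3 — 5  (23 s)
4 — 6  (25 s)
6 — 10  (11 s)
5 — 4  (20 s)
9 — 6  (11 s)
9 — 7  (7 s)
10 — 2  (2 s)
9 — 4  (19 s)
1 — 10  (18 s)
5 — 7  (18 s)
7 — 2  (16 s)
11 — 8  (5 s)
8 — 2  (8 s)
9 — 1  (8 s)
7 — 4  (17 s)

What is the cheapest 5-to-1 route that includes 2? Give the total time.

54 s

Best 5 to 2: 5 → 7 → 2 costing 34
Shortest 2→1: 2 → 10 → 1 = 20
Total via 2: 34 + 20 = 54 s.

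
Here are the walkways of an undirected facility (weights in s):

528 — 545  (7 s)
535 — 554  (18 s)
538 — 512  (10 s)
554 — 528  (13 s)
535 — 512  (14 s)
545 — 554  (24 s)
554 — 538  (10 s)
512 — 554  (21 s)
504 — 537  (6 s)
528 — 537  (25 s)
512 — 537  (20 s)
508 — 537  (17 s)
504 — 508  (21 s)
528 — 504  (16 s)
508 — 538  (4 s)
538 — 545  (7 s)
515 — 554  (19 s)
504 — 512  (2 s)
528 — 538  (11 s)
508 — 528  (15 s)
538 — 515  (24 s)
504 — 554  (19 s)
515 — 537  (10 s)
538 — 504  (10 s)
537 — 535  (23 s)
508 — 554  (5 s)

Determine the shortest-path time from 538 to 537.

Shortest distances from 538:
538: 0
508: 4  (via 538)
545: 7  (via 538)
554: 9  (via 508)
504: 10  (via 538)
512: 10  (via 538)
528: 11  (via 538)
537: 16  (via 504)
Shortest route: 538 → 504 → 537 = 16 s.

16 s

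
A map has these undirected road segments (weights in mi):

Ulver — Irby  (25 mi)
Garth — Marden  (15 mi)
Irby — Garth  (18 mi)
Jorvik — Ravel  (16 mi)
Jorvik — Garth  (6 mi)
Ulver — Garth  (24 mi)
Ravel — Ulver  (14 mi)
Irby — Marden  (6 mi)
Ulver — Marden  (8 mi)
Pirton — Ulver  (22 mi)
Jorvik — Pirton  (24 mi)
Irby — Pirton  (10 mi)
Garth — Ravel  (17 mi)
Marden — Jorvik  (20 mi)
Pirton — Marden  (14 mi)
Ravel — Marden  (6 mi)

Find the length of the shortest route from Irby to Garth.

18 mi

Running Dijkstra from Irby:
Irby: 0
Marden: 6  (via Irby)
Pirton: 10  (via Irby)
Ravel: 12  (via Marden)
Ulver: 14  (via Marden)
Garth: 18  (via Irby)
Shortest route: Irby → Garth = 18 mi.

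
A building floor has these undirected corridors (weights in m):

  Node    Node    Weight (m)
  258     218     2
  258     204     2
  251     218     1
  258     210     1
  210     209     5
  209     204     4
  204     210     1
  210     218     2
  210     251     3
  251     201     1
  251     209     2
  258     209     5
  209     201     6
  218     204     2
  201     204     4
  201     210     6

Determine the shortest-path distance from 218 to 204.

2 m

Running Dijkstra from 218:
218: 0
251: 1  (via 218)
204: 2  (via 218)
Shortest route: 218 → 204 = 2 m.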